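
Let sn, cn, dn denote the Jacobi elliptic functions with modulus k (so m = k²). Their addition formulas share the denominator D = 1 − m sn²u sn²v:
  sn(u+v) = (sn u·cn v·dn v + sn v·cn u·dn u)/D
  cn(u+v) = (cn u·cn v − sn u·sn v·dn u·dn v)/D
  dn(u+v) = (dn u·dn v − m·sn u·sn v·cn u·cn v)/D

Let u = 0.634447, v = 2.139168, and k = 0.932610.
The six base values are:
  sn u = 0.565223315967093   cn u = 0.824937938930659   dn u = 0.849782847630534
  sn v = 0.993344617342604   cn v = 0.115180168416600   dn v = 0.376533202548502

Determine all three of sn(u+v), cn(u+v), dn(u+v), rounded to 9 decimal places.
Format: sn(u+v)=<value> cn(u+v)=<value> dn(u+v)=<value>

sn(u+v)=0.993178166 cn(u+v)=-0.116606733 dn(u+v)=0.376914907

m = k² = 0.8697614121
D = 1 − m·sn²u·sn²v = 0.7258172306961125
sn(u+v) = (sn u·cn v·dn v + sn v·cn u·dn u)/D = 0.7208658262022391/0.7258172306961125 = 0.9931781662318425
cn(u+v) = (cn u·cn v − sn u·sn v·dn u·dn v)/D = -0.08463517583804571/0.7258172306961125 = -0.1166067327402441
dn(u+v) = (dn u·dn v − m·sn u·sn v·cn u·cn v)/D = 0.2735713338866301/0.7258172306961125 = 0.3769149068344036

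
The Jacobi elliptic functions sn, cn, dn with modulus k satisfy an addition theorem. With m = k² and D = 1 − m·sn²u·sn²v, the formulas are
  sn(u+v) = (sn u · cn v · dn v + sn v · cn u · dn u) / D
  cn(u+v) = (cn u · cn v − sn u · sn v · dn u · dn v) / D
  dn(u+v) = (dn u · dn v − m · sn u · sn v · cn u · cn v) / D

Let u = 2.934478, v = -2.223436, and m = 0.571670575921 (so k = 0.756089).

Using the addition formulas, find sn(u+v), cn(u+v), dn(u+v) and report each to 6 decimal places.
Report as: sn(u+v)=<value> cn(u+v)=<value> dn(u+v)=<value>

sn u = 0.7487726978636592, cn u = -0.66282686044998, dn u = 0.8243099288086735
sn v = -0.9800135022951572, cn v = -0.1989309812954732, dn v = 0.6715299321743936
m = k² = 0.571670575921
D = 1 − m·sn²u·sn²v = 0.6921706968487687
sn(u+v) = (sn u·cn v·dn v + sn v·cn u·dn u)/D = 0.4354275159085541/0.6921706968487687 = 0.6290753392059444
cn(u+v) = (cn u·cn v − sn u·sn v·dn u·dn v)/D = 0.5380549711375372/0.6921706968487687 = 0.77734433657352
dn(u+v) = (dn u·dn v − m·sn u·sn v·cn u·cn v)/D = 0.6088621994114837/0.6921706968487687 = 0.8796416869183254

sn(u+v)=0.629075 cn(u+v)=0.777344 dn(u+v)=0.879642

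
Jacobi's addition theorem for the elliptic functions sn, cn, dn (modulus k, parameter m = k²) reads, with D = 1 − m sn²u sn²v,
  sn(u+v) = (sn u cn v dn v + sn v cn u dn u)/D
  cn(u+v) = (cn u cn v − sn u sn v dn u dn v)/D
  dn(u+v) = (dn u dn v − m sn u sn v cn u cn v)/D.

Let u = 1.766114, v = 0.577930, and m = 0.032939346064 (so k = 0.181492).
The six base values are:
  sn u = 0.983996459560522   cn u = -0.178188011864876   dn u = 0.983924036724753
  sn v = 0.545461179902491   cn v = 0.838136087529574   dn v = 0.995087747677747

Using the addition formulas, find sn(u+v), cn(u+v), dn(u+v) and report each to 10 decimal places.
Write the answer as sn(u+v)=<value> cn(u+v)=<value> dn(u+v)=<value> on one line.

sn(u+v)=0.7319855090 cn(u+v)=-0.6813201998 dn(u+v)=0.9911362200

m = k² = 0.032939346064
D = 1 − m·sn²u·sn²v = 0.9905107969488286
sn(u+v) = (sn u·cn v·dn v + sn v·cn u·dn u)/D = 0.7250395498865059/0.9905107969488286 = 0.7319855090120362
cn(u+v) = (cn u·cn v − sn u·sn v·dn u·dn v)/D = -0.6748550140382573/0.9905107969488286 = -0.6813201997566125
dn(u+v) = (dn u·dn v − m·sn u·sn v·cn u·cn v)/D = 0.9817311271738624/0.9905107969488286 = 0.9911362200169739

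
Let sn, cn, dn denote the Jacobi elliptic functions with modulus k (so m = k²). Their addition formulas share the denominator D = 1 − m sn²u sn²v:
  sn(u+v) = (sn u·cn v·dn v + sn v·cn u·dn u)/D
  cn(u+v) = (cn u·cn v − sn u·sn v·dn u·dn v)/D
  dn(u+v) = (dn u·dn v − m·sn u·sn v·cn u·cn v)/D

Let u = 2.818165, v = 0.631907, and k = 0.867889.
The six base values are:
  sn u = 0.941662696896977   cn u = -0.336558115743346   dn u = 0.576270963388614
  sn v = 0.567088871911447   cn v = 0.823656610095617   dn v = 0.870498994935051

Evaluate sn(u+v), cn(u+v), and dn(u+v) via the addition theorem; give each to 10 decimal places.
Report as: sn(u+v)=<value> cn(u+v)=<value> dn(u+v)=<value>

m = k² = 0.753231316321
D = 1 − m·sn²u·sn²v = 0.7852063928792696
sn(u+v) = (sn u·cn v·dn v + sn v·cn u·dn u)/D = 0.5651787247258442/0.7852063928792696 = 0.7197836515994132
cn(u+v) = (cn u·cn v − sn u·sn v·dn u·dn v)/D = -0.5450890647735857/0.7852063928792696 = -0.6941984549753871
dn(u+v) = (dn u·dn v − m·sn u·sn v·cn u·cn v)/D = 0.6131448985414605/0.7852063928792696 = 0.7808709965963502

sn(u+v)=0.7197836516 cn(u+v)=-0.6941984550 dn(u+v)=0.7808709966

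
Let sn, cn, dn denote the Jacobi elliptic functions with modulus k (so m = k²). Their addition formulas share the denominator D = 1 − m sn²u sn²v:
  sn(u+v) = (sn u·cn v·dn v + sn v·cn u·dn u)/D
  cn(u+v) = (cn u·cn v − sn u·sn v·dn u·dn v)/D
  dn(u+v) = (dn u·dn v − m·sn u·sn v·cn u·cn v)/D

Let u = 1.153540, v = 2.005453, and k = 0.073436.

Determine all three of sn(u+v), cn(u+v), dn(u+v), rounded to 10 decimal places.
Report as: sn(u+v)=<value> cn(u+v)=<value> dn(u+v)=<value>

sn u = 0.9137759266042321, cn u = 0.4062186061206171, dn u = 0.9977459830112263
sn v = 0.9083668226427695, cn v = -0.4181742645379787, dn v = 0.9977726190704277
m = k² = 0.005392846096
D = 1 − m·sn²u·sn²v = 0.9962844767924748
sn(u+v) = (sn u·cn v·dn v + sn v·cn u·dn u)/D = -0.01310267225431884/0.9962844767924748 = -0.01315153709561221
cn(u+v) = (cn u·cn v − sn u·sn v·dn u·dn v)/D = -0.9961983129264229/0.9962844767924748 = -0.9999135147961661
dn(u+v) = (dn u·dn v − m·sn u·sn v·cn u·cn v)/D = 0.9962840121439913/0.9962844767924748 = 0.9999995336186658

sn(u+v)=-0.0131515371 cn(u+v)=-0.9999135148 dn(u+v)=0.9999995336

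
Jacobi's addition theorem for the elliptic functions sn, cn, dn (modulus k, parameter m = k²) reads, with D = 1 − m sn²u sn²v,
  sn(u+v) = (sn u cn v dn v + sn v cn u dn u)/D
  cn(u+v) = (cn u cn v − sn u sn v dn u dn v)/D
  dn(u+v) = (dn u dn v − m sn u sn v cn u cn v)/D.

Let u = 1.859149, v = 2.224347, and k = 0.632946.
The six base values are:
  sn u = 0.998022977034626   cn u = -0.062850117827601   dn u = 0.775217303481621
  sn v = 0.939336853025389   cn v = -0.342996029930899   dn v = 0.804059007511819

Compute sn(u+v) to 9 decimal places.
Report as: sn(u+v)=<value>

m = k² = 0.400620638916
D = 1 − m·sn²u·sn²v = 0.6479072180929497
sn(u+v) = (sn u·cn v·dn v + sn v·cn u·dn u)/D = -0.3210106448825586/0.6479072180929497 = -0.4954577382660151

sn(u+v)=-0.495457738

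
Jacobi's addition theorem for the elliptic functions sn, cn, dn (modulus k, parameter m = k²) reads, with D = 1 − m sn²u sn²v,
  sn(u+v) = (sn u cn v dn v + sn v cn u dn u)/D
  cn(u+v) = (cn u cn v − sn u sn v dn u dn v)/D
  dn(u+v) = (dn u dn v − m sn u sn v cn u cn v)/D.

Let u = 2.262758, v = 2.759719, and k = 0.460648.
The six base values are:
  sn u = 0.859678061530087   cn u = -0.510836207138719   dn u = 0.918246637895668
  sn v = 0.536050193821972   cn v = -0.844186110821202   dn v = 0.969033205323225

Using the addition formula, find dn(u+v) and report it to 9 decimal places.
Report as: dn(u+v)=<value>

m = k² = 0.212196579904
D = 1 − m·sn²u·sn²v = 0.9549369085186062
dn(u+v) = (dn u·dn v − m·sn u·sn v·cn u·cn v)/D = 0.847641875625656/0.9549369085186062 = 0.887641757339344

dn(u+v)=0.887641757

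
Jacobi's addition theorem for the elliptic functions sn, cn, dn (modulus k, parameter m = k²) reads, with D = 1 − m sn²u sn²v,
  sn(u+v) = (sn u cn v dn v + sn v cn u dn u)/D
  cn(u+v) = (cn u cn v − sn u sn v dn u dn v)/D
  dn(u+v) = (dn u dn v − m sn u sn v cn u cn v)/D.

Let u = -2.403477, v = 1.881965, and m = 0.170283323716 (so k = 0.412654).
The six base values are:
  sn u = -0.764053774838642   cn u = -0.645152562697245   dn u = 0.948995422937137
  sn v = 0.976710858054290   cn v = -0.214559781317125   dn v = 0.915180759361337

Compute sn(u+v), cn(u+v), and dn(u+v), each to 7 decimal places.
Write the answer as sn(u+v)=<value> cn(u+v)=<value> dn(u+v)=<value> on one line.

m = k² = 0.170283323716
D = 1 − m·sn²u·sn²v = 0.9051686350808772
sn(u+v) = (sn u·cn v·dn v + sn v·cn u·dn u)/D = -0.4479577750410416/0.9051686350808772 = -0.4948887507585992
cn(u+v) = (cn u·cn v − sn u·sn v·dn u·dn v)/D = 0.7865520260697685/0.9051686350808772 = 0.8689563420406074
dn(u+v) = (dn u·dn v − m·sn u·sn v·cn u·cn v)/D = 0.8860926339002995/0.9051686350808772 = 0.9789254726232607

sn(u+v)=-0.4948888 cn(u+v)=0.8689563 dn(u+v)=0.9789255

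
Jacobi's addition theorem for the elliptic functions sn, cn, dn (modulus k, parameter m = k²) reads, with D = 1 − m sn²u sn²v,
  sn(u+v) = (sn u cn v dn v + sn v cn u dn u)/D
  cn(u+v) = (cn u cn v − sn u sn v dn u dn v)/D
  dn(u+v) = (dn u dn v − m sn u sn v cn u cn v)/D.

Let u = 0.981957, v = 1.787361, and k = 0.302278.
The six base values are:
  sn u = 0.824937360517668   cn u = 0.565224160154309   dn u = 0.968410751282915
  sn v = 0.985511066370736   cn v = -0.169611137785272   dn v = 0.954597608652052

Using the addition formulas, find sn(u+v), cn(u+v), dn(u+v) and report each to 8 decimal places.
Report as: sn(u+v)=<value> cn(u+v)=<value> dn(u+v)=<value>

m = k² = 0.091371989284
D = 1 − m·sn²u·sn²v = 0.9396081913330156
sn(u+v) = (sn u·cn v·dn v + sn v·cn u·dn u)/D = 0.4058724313364589/0.9396081913330156 = 0.4319592305391149
cn(u+v) = (cn u·cn v − sn u·sn v·dn u·dn v)/D = -0.8474261753693547/0.9396081913330156 = -0.901893132888845
dn(u+v) = (dn u·dn v − m·sn u·sn v·cn u·cn v)/D = 0.9315640736653568/0.9396081913330156 = 0.9914388595780049

sn(u+v)=0.43195923 cn(u+v)=-0.90189313 dn(u+v)=0.99143886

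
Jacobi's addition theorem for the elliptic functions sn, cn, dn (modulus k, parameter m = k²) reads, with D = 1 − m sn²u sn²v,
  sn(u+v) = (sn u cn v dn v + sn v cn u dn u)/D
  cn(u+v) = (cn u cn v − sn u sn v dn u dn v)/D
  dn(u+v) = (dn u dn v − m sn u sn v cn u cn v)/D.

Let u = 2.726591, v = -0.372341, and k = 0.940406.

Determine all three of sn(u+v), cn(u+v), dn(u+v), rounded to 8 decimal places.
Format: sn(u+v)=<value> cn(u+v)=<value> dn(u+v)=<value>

sn(u+v)=0.99858879 cn(u+v)=0.05310762 dn(u+v)=0.34370166

sn u = 0.9972497192350971, cn u = -0.07411475889132989, dn u = 0.3471229772613301
sn v = -0.3569313051732257, cn v = 0.9341306350759179, dn v = 0.9419830866305769
m = k² = 0.884363444836
D = 1 − m·sn²u·sn²v = 0.887951019794477
sn(u+v) = (sn u·cn v·dn v + sn v·cn u·dn u)/D = 0.8866979386887971/0.887951019794477 = 0.9985887947896383
cn(u+v) = (cn u·cn v − sn u·sn v·dn u·dn v)/D = 0.04715696214865789/0.887951019794477 = 0.05310761640836082
dn(u+v) = (dn u·dn v − m·sn u·sn v·cn u·cn v)/D = 0.3051902388170762/0.887951019794477 = 0.3437016592285854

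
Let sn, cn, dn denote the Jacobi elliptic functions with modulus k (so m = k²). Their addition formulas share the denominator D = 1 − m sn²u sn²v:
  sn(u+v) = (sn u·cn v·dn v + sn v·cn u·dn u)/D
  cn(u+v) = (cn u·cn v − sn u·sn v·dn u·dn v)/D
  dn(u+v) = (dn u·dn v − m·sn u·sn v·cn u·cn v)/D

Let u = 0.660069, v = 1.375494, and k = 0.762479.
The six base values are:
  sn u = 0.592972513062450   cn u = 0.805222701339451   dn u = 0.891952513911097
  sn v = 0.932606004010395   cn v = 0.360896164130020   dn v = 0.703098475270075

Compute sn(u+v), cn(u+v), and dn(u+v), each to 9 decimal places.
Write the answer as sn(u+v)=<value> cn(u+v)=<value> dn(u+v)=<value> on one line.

sn(u+v)=0.997660588 cn(u+v)=-0.068361911 dn(u+v)=0.649109190

m = k² = 0.581374225441
D = 1 − m·sn²u·sn²v = 0.82220427568756
sn(u+v) = (sn u·cn v·dn v + sn v·cn u·dn u)/D = 0.8202808012550186/0.82220427568756 = 0.9976605881416355
cn(u+v) = (cn u·cn v − sn u·sn v·dn u·dn v)/D = -0.05620745547816501/0.82220427568756 = -0.068361910951098
dn(u+v) = (dn u·dn v − m·sn u·sn v·cn u·cn v)/D = 0.5337003512529213/0.82220427568756 = 0.6491091898137112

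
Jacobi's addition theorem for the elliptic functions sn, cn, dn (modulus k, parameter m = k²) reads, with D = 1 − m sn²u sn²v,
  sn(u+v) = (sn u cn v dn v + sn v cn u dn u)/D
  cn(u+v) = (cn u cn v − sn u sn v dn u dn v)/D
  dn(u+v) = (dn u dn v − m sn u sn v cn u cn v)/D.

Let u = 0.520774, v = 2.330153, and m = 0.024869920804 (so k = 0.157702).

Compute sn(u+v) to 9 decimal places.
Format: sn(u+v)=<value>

sn(u+v)=0.305396538

sn u = 0.4970707570882138, cn u = 0.8677100105725126, dn u = 0.9969228437761725
sn v = 0.7373768670187469, cn v = -0.6754815733871778, dn v = 0.9932157928487541
m = k² = 0.024869920804
D = 1 − m·sn²u·sn²v = 0.9966588971243215
sn(u+v) = (sn u·cn v·dn v + sn v·cn u·dn u)/D = 0.3043761772065052/0.9966588971243215 = 0.305396538459374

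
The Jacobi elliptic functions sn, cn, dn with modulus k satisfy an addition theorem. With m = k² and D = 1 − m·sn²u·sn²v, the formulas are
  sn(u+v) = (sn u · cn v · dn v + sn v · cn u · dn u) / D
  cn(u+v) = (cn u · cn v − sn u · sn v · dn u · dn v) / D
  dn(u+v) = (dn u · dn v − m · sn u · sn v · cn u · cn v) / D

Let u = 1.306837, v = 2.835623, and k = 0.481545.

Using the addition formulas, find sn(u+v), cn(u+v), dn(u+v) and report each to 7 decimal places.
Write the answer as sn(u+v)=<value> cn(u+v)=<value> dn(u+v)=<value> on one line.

sn u = 0.9475635383237441, cn u = 0.3195674276884087, dn u = 0.8898288283790851
sn v = 0.4894634425325329, cn v = -0.872023817578512, dn v = 0.9718261857664146
m = k² = 0.231885587025
D = 1 − m·sn²u·sn²v = 0.9501194815967835
sn(u+v) = (sn u·cn v·dn v + sn v·cn u·dn u)/D = -0.6638340323250421/0.9501194815967835 = -0.698684791947844
cn(u+v) = (cn u·cn v − sn u·sn v·dn u·dn v)/D = -0.6797436331712241/0.9501194815967835 = -0.7154296342064662
dn(u+v) = (dn u·dn v − m·sn u·sn v·cn u·cn v)/D = 0.8947294026156731/0.9501194815967835 = 0.941701985851273

sn(u+v)=-0.6986848 cn(u+v)=-0.7154296 dn(u+v)=0.9417020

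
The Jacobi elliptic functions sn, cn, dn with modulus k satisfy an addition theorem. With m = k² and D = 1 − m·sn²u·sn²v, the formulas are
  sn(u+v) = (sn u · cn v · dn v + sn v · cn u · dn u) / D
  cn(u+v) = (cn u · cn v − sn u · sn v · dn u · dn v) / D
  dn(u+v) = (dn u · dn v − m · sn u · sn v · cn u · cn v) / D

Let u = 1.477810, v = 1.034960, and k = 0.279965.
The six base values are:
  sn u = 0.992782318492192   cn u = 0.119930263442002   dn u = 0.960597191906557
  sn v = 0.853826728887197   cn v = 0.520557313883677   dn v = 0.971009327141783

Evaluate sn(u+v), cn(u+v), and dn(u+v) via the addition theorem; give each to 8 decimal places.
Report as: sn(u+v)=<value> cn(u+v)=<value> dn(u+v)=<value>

sn(u+v)=0.63600152 cn(u+v)=-0.77168780 dn(u+v)=0.98401996

m = k² = 0.078380401225
D = 1 − m·sn²u·sn²v = 0.943680986087218
sn(u+v) = (sn u·cn v·dn v + sn v·cn u·dn u)/D = 0.6001825446396881/0.943680986087218 = 0.6360015232777163
cn(u+v) = (cn u·cn v − sn u·sn v·dn u·dn v)/D = -0.728227105106898/0.943680986087218 = -0.7716878011141711
dn(u+v) = (dn u·dn v − m·sn u·sn v·cn u·cn v)/D = 0.9286009298634099/0.943680986087218 = 0.9840199639007939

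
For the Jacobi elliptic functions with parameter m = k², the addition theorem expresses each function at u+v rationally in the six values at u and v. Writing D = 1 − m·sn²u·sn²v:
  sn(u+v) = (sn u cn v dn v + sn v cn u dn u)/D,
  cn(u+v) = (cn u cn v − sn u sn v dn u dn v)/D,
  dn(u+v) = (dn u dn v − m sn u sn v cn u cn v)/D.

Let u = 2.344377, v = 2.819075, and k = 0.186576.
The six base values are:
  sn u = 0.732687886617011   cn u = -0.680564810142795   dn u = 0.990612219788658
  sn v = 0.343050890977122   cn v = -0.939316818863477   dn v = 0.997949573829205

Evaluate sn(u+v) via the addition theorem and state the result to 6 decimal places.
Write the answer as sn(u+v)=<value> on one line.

m = k² = 0.034810603776
D = 1 − m·sn²u·sn²v = 0.9978007900980987
sn(u+v) = (sn u·cn v·dn v + sn v·cn u·dn u)/D = -0.918091512957607/0.9978007900980987 = -0.9201150390624014

sn(u+v)=-0.920115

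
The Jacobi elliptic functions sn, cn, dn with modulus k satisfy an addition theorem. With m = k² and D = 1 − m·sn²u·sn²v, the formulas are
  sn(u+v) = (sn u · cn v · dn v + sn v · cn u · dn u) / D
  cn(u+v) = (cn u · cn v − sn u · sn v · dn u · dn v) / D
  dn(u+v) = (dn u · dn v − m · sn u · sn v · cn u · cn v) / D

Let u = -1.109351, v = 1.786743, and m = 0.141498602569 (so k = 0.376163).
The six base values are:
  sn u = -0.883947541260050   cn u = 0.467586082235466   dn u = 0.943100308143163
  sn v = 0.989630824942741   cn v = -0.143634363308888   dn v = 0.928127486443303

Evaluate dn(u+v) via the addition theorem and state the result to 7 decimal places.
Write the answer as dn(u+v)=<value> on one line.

m = k² = 0.141498602569
D = 1 − m·sn²u·sn²v = 0.8917191731368962
dn(u+v) = (dn u·dn v − m·sn u·sn v·cn u·cn v)/D = 0.8670040503596505/0.8917191731368962 = 0.9722837373897629

dn(u+v)=0.9722837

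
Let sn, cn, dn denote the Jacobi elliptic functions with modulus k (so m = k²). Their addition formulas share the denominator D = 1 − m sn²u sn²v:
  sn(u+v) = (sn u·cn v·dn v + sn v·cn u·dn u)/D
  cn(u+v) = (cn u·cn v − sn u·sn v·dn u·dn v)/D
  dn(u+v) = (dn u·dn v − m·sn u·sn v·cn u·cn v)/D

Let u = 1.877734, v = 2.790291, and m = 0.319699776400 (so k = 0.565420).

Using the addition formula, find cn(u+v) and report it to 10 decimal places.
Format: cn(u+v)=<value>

sn u = 0.9921177213769354, cn u = -0.1253093249915486, dn u = 0.827840737085586
sn v = 0.6026915184094485, cn v = -0.7979742687814648, dn v = 0.9401453031865112
m = k² = 0.3196997764
D = 1 − m·sn²u·sn²v = 0.8856966638349472
cn(u+v) = (cn u·cn v − sn u·sn v·dn u·dn v)/D = -0.365378181307902/0.8856966638349472 = -0.4125319606894122

cn(u+v)=-0.4125319607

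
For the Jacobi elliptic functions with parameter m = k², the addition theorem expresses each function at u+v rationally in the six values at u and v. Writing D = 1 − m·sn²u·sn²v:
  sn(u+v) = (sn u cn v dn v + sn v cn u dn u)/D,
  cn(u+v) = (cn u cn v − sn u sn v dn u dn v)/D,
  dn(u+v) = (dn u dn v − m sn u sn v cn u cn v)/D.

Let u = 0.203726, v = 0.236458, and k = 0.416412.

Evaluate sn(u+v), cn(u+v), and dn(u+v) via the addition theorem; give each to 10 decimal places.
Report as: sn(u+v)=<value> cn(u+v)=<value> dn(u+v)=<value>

sn u = 0.2020824174578074, cn u = 0.9793685192788302, dn u = 0.9964531370359613
sn v = 0.233893497382817, cn v = 0.9722622238275198, dn v = 0.9952457021685657
m = k² = 0.173398953744
D = 1 − m·sn²u·sn²v = 0.9996126176533499
sn(u+v) = (sn u·cn v·dn v + sn v·cn u·dn u)/D = 0.4237984455906607/0.9996126176533499 = 0.4239626812490151
cn(u+v) = (cn u·cn v − sn u·sn v·dn u·dn v)/D = 0.9053288147887054/0.9996126176533499 = 0.905679659100361
dn(u+v) = (dn u·dn v − m·sn u·sn v·cn u·cn v)/D = 0.9839116042845565/0.9996126176533499 = 0.9842929019787161

sn(u+v)=0.4239626812 cn(u+v)=0.9056796591 dn(u+v)=0.9842929020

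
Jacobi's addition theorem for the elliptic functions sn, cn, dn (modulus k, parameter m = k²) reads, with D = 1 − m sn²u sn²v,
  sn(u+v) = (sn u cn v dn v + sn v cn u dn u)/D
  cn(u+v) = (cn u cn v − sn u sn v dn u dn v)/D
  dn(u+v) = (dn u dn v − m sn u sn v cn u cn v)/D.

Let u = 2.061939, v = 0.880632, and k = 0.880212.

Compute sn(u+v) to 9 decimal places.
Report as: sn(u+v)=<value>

sn u = 0.9977349037970573, cn u = 0.06726857918134394, dn u = 0.478260108587158
sn v = 0.7216170691953959, cn v = 0.692292427696452, dn v = 0.7723674283074146
m = k² = 0.774773164944
D = 1 − m·sn²u·sn²v = 0.5983770739356676
sn(u+v) = (sn u·cn v·dn v + sn v·cn u·dn u)/D = 0.5567087420412903/0.5983770739356676 = 0.9303644245253

sn(u+v)=0.930364425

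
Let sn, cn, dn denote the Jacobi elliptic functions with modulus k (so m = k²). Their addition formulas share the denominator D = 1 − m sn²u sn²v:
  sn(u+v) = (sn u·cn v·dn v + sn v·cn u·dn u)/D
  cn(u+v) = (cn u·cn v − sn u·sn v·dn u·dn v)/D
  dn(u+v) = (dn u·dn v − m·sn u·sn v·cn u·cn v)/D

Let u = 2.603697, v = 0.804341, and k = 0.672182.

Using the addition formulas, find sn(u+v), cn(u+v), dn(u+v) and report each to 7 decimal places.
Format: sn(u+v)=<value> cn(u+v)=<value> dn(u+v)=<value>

sn(u+v)=0.2198936 cn(u+v)=-0.9755239 dn(u+v)=0.9890160

sn u = 0.8199282265257636, cn u = -0.5724663338103963, dn u = 0.8344121304554747
sn v = 0.6962631409646666, cn v = 0.7177866246552779, dn v = 0.8837202296982575
m = k² = 0.451828641124
D = 1 − m·sn²u·sn²v = 0.8527442567706965
sn(u+v) = (sn u·cn v·dn v + sn v·cn u·dn u)/D = 0.1875129712053864/0.8527442567706965 = 0.2198935609551795
cn(u+v) = (cn u·cn v − sn u·sn v·dn u·dn v)/D = -0.8318723778832517/0.8527442567706965 = -0.9755238704667615
dn(u+v) = (dn u·dn v − m·sn u·sn v·cn u·cn v)/D = 0.8433777142710626/0.8527442567706965 = 0.9890160004886991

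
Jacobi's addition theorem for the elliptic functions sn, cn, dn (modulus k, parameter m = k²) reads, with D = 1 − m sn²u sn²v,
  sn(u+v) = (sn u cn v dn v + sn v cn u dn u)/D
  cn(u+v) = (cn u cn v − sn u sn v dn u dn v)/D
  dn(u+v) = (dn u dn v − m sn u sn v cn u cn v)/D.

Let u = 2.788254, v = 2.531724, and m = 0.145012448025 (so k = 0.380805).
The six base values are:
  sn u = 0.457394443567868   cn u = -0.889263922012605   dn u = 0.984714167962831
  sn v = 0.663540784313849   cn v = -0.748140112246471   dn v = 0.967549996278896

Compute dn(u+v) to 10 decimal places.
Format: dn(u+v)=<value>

dn(u+v)=0.9359820600

m = k² = 0.145012448025
D = 1 − m·sn²u·sn²v = 0.9866425887687158
dn(u+v) = (dn u·dn v − m·sn u·sn v·cn u·cn v)/D = 0.9234797626712551/0.9866425887687158 = 0.9359820599511267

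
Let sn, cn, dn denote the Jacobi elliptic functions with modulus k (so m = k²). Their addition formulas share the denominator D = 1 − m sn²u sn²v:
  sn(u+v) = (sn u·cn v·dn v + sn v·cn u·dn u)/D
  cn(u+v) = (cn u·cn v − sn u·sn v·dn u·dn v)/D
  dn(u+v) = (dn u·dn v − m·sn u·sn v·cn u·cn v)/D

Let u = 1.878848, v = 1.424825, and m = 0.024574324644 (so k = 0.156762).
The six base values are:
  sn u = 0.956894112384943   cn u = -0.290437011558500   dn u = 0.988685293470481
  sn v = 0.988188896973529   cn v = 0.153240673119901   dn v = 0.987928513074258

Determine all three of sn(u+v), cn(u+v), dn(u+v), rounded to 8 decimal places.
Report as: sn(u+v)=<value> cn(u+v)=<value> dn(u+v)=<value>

m = k² = 0.024574324644
D = 1 − m·sn²u·sn²v = 0.9780270030146392
sn(u+v) = (sn u·cn v·dn v + sn v·cn u·dn u)/D = -0.1388942400814129/0.9780270030146392 = -0.1420147293002031
cn(u+v) = (cn u·cn v − sn u·sn v·dn u·dn v)/D = -0.9681142539483674/0.9780270030146392 = -0.9898645446028411
dn(u+v) = (dn u·dn v − m·sn u·sn v·cn u·cn v)/D = 0.9777846083573448/0.9780270030146392 = 0.999752159545138

sn(u+v)=-0.14201473 cn(u+v)=-0.98986454 dn(u+v)=0.99975216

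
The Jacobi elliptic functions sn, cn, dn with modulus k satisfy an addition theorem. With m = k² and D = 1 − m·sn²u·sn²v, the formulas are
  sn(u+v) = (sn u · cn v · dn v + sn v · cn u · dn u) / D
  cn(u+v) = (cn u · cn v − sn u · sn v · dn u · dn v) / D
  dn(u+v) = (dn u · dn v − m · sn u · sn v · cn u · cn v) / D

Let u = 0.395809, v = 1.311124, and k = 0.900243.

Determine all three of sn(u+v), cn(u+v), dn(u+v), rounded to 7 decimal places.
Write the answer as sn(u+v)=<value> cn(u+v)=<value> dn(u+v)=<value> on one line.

sn u = 0.3780939782564601, cn u = 0.9257672189088375, dn u = 0.9402892466353133
sn v = 0.8887945022139203, cn v = 0.4583059380308198, dn v = 0.5998252548375071
m = k² = 0.810437459049
D = 1 − m·sn²u·sn²v = 0.908478791427757
sn(u+v) = (sn u·cn v·dn v + sn v·cn u·dn u)/D = 0.8776251515262796/0.908478791427757 = 0.9660381285808685
cn(u+v) = (cn u·cn v − sn u·sn v·dn u·dn v)/D = 0.2347505226458781/0.908478791427757 = 0.2583995629407554
dn(u+v) = (dn u·dn v − m·sn u·sn v·cn u·cn v)/D = 0.4484571192904512/0.908478791427757 = 0.4936352103340355

sn(u+v)=0.9660381 cn(u+v)=0.2583996 dn(u+v)=0.4936352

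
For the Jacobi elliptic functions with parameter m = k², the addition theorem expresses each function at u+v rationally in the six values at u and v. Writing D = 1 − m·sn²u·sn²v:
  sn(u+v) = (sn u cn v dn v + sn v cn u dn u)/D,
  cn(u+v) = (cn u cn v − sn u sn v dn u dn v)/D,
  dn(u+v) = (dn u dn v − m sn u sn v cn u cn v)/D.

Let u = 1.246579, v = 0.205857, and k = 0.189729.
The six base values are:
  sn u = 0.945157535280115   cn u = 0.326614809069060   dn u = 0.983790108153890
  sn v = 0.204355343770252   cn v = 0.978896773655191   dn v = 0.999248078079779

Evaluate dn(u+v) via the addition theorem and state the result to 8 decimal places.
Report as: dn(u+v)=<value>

m = k² = 0.035997093441
D = 1 − m·sn²u·sn²v = 0.9986570871327752
dn(u+v) = (dn u·dn v − m·sn u·sn v·cn u·cn v)/D = 0.9808274211714944/0.9986570871327752 = 0.9821463581533565

dn(u+v)=0.98214636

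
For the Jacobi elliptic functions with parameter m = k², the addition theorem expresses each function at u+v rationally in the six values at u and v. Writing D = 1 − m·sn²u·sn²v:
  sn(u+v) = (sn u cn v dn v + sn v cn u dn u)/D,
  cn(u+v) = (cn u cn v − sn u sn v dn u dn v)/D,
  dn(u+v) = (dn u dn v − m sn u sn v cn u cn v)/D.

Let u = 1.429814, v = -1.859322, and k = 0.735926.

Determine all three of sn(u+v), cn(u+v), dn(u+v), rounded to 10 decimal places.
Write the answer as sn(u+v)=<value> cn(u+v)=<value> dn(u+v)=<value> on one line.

sn u = 0.9498101642350522, cn u = 0.3128268721126481, dn u = 0.7151314473542365
sn v = -0.9997698332618298, cn v = 0.02145414877390832, dn v = 0.6772460442812528
m = k² = 0.541587077476
D = 1 − m·sn²u·sn²v = 0.5116378740694155
sn(u+v) = (sn u·cn v·dn v + sn v·cn u·dn u)/D = -0.2098603504298404/0.5116378740694155 = -0.4101736033743428
cn(u+v) = (cn u·cn v − sn u·sn v·dn u·dn v)/D = 0.4666175602136461/0.5116378740694155 = 0.912007464385521
dn(u+v) = (dn u·dn v − m·sn u·sn v·cn u·cn v)/D = 0.4877715439758943/0.5116378740694155 = 0.9533530817339705

sn(u+v)=-0.4101736034 cn(u+v)=0.9120074644 dn(u+v)=0.9533530817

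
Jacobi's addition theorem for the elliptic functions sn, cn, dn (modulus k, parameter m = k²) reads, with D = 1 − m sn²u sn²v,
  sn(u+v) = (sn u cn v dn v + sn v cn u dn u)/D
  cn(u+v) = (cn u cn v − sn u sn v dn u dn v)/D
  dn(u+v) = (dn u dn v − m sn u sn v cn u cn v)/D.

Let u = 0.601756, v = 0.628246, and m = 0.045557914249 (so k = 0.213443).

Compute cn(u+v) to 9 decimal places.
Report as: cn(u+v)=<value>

cn(u+v)=0.344040916

sn u = 0.5648225030058985, cn u = 0.8252124211972041, dn u = 0.9927063568913307
sn v = 0.5863190837830563, cn v = 0.8100802009627179, dn v = 0.9921383737767174
m = k² = 0.045557914249
D = 1 − m·sn²u·sn²v = 0.9950036152403154
cn(u+v) = (cn u·cn v − sn u·sn v·dn u·dn v)/D = 0.3423219556452453/0.9950036152403154 = 0.3440409164368383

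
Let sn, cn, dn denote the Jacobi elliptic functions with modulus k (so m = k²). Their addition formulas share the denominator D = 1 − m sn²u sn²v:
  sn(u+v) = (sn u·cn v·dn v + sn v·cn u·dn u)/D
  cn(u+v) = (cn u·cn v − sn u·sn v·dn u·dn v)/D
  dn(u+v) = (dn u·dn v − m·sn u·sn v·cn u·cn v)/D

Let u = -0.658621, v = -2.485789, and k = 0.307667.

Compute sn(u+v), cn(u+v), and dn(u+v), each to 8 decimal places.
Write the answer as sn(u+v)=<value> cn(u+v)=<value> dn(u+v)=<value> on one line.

sn(u+v)=-0.07568754 cn(u+v)=-0.99713158 dn(u+v)=0.99972883

sn u = -0.6087582830030911, cn u = 0.7933557542963487, dn u = 0.9823037437121549
sn v = -0.6659658712188672, cn v = -0.7459822104927806, dn v = 0.9787838082175834
m = k² = 0.094658982889
D = 1 − m·sn²u·sn²v = 0.9844419362244682
sn(u+v) = (sn u·cn v·dn v + sn v·cn u·dn u)/D = -0.07450998488552969/0.9844419362244682 = -0.07568753640391468
cn(u+v) = (cn u·cn v − sn u·sn v·dn u·dn v)/D = -0.9816181477284016/0.9844419362244682 = -0.9971315845128496
dn(u+v) = (dn u·dn v − m·sn u·sn v·cn u·cn v)/D = 0.9841749864426833/0.9844419362244682 = 0.9997288313592077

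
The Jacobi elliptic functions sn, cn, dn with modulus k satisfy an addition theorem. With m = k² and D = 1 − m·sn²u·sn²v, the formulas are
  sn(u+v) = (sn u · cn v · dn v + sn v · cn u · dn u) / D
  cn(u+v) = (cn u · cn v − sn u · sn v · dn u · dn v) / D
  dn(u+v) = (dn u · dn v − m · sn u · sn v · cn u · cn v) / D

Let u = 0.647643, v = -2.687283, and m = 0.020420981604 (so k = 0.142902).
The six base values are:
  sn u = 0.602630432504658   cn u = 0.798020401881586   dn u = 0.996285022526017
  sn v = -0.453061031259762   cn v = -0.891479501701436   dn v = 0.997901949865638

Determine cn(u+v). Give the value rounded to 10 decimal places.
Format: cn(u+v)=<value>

m = k² = 0.020420981604
D = 1 − m·sn²u·sn²v = 0.9984777283774982
cn(u+v) = (cn u·cn v − sn u·sn v·dn u·dn v)/D = -0.4399754583826406/0.9984777283774982 = -0.4406462416518693

cn(u+v)=-0.4406462417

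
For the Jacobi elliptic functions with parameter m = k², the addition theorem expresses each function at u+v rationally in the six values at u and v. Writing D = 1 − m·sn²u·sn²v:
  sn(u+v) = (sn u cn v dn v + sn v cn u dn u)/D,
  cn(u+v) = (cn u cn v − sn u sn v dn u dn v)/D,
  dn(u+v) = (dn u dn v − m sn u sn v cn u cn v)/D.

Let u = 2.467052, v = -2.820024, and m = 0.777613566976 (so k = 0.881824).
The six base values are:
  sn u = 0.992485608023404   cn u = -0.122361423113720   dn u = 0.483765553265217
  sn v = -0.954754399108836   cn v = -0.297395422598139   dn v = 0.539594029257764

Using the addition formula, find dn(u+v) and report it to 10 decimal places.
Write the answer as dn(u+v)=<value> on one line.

m = k² = 0.777613566976
D = 1 − m·sn²u·sn²v = 0.301774668508413
dn(u+v) = (dn u·dn v − m·sn u·sn v·cn u·cn v)/D = 0.2878508132631628/0.301774668508413 = 0.9538600926510105

dn(u+v)=0.9538600927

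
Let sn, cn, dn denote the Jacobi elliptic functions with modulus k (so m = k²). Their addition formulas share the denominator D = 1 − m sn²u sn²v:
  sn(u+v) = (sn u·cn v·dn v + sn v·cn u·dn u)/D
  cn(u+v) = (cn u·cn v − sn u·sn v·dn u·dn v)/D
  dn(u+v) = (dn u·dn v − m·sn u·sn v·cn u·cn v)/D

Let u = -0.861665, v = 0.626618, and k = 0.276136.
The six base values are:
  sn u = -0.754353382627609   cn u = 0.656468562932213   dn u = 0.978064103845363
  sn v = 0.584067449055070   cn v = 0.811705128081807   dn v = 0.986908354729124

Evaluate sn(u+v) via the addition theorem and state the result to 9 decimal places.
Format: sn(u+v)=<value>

sn(u+v)=-0.232729995

m = k² = 0.076251090496
D = 1 − m·sn²u·sn²v = 0.9851979540045282
sn(u+v) = (sn u·cn v·dn v + sn v·cn u·dn u)/D = -0.229285115361634/0.9851979540045282 = -0.2327299954589432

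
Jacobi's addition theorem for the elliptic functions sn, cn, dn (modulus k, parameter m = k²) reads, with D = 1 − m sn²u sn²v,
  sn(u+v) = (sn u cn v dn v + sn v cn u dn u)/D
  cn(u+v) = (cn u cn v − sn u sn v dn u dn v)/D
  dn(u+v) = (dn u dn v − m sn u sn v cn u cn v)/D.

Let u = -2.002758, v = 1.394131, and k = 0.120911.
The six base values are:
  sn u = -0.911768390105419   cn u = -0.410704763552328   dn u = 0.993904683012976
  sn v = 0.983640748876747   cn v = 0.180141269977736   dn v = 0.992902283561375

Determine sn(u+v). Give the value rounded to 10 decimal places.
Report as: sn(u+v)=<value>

sn(u+v)=-0.5713230948

m = k² = 0.014619469921
D = 1 − m·sn²u·sn²v = 0.9882409100367441
sn(u+v) = (sn u·cn v·dn v + sn v·cn u·dn u)/D = -0.5646048550839265/0.9882409100367441 = -0.5713230947532153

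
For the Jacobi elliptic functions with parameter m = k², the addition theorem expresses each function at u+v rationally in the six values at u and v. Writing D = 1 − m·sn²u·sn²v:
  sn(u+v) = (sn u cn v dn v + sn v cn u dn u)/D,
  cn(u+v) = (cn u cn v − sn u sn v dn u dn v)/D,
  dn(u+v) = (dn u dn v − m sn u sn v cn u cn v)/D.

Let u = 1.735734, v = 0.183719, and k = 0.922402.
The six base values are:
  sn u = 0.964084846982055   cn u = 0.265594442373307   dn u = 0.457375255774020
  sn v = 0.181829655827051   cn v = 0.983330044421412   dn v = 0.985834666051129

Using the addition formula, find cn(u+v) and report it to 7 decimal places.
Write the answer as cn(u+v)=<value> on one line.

cn(u+v)=0.1870148

m = k² = 0.850825449604
D = 1 − m·sn²u·sn²v = 0.9738542912509956
cn(u+v) = (cn u·cn v − sn u·sn v·dn u·dn v)/D = 0.1821252124996285/0.9738542912509956 = 0.1870148482538119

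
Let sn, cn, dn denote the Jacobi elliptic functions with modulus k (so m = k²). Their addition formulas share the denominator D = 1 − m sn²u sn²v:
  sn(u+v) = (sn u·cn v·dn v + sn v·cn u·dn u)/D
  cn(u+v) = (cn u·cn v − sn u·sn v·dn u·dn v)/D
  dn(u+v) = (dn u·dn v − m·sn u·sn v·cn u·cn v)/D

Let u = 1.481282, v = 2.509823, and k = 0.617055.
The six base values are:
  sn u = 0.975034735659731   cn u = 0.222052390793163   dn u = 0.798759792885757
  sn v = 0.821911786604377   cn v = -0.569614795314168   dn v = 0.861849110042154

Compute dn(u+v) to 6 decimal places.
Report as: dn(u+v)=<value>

dn(u+v)=0.962326

m = k² = 0.380756873025
D = 1 − m·sn²u·sn²v = 0.7554665112622949
dn(u+v) = (dn u·dn v − m·sn u·sn v·cn u·cn v)/D = 0.7270053026361536/0.7554665112622949 = 0.9623263133416913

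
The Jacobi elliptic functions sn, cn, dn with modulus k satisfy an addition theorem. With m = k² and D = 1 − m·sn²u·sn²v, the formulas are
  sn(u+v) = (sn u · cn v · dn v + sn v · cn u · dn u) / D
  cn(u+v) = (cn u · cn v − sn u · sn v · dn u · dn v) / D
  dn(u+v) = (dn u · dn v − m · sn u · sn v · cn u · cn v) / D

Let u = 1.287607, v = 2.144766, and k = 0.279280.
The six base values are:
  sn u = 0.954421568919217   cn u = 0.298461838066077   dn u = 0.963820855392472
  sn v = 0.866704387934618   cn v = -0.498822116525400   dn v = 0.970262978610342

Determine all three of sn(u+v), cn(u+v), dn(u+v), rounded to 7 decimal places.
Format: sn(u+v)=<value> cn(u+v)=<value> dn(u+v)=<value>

sn(u+v)=-0.2245966 cn(u+v)=-0.9744518 dn(u+v)=0.9980308

m = k² = 0.0779973184
D = 1 − m·sn²u·sn²v = 0.9466293916761543
sn(u+v) = (sn u·cn v·dn v + sn v·cn u·dn u)/D = -0.2126097608104281/0.9466293916761543 = -0.2245966189935953
cn(u+v) = (cn u·cn v − sn u·sn v·dn u·dn v)/D = -0.9224447380701451/0.9466293916761543 = -0.9744518247387327
dn(u+v) = (dn u·dn v − m·sn u·sn v·cn u·cn v)/D = 0.944765314451544/0.9466293916761543 = 0.9980308268040255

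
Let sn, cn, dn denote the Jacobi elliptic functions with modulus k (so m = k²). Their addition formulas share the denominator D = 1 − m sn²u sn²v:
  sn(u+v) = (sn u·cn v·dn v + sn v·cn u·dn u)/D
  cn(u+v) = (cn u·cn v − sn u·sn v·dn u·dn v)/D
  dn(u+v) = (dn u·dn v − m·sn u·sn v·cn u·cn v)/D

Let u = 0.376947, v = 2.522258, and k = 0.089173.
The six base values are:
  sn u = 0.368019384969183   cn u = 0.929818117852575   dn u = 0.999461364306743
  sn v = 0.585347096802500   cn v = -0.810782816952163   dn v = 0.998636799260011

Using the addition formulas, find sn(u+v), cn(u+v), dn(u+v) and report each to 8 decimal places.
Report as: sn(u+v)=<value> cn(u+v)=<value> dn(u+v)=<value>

sn(u+v)=0.24608695 cn(u+v)=-0.96924776 dn(u+v)=0.99975919

m = k² = 0.007951823929
D = 1 − m·sn²u·sn²v = 0.9996309925935963
sn(u+v) = (sn u·cn v·dn v + sn v·cn u·dn u)/D = 0.2459961379342202/0.9996309925935963 = 0.2460869458398544
cn(u+v) = (cn u·cn v − sn u·sn v·dn u·dn v)/D = -0.9688900977278623/0.9996309925935963 = -0.9692477573289569
dn(u+v) = (dn u·dn v − m·sn u·sn v·cn u·cn v)/D = 0.9993902760614606/0.9996309925935963 = 0.9997591946088915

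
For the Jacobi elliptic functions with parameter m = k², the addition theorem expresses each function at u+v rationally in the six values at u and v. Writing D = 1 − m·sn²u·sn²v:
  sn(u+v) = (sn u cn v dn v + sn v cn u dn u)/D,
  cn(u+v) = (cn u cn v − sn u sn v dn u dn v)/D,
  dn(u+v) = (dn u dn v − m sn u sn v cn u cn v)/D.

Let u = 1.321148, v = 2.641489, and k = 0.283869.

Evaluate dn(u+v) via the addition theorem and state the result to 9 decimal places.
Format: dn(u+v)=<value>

dn(u+v)=0.981118569

sn u = 0.96337892582718, cn u = 0.2681437026522696, dn u = 0.9618795625063365
sn v = 0.5346938818864729, cn v = -0.8450458287413616, dn v = 0.9884138382181935
m = k² = 0.080581609161
D = 1 − m·sn²u·sn²v = 0.9786183779319976
dn(u+v) = (dn u·dn v − m·sn u·sn v·cn u·cn v)/D = 0.9601406627327599/0.9786183779319976 = 0.9811185691829286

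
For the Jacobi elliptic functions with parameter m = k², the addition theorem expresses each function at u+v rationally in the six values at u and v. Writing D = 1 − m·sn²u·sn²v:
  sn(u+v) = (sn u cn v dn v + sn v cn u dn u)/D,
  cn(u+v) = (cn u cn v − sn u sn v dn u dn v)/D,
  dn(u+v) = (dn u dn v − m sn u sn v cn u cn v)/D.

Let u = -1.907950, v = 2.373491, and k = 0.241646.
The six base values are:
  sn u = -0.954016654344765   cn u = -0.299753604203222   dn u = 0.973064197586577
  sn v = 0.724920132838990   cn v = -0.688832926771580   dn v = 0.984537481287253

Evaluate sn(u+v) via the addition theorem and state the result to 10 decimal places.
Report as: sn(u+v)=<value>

m = k² = 0.058392789316
D = 1 − m·sn²u·sn²v = 0.9720712527039129
sn(u+v) = (sn u·cn v·dn v + sn v·cn u·dn u)/D = 0.4355524228884833/0.9720712527039129 = 0.4480663548859725

sn(u+v)=0.4480663549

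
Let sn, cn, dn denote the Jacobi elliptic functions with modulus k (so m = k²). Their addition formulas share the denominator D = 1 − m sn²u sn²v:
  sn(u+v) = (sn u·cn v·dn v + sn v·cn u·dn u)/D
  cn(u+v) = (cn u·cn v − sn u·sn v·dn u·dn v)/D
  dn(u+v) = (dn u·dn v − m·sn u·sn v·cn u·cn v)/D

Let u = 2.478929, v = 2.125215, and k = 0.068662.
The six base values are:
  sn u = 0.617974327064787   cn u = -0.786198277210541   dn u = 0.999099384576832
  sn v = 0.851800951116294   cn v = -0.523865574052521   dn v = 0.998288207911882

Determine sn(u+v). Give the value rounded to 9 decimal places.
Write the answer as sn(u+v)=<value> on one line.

sn(u+v)=-0.993560529

m = k² = 0.004714470244
D = 1 − m·sn²u·sn²v = 0.9986936787041342
sn(u+v) = (sn u·cn v·dn v + sn v·cn u·dn u)/D = -0.9922626199300907/0.9986936787041342 = -0.993560529208127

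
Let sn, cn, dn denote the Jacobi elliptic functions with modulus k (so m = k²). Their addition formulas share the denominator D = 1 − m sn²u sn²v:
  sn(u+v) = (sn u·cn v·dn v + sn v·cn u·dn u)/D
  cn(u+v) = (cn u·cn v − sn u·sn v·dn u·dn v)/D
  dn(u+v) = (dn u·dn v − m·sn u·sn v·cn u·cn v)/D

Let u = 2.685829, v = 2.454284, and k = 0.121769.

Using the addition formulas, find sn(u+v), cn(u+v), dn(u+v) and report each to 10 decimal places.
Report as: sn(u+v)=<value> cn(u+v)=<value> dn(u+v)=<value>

sn(u+v)=-0.9182253327 cn(u+v)=0.3960583775 dn(u+v)=0.9937294477

sn u = 0.4504468378084317, cn u = -0.892803251734885, dn u = 0.9984945803202163
sn v = 0.6429066949671677, cn v = -0.7659445029285041, dn v = 0.9969309332700934
m = k² = 0.014827689361
D = 1 − m·sn²u·sn²v = 0.9987564694456137
sn(u+v) = (sn u·cn v·dn v + sn v·cn u·dn u)/D = -0.9170834914372864/0.9987564694456137 = -0.9182253326943033
cn(u+v) = (cn u·cn v − sn u·sn v·dn u·dn v)/D = 0.3955658668195017/0.9987564694456137 = 0.3960583775132601
dn(u+v) = (dn u·dn v − m·sn u·sn v·cn u·cn v)/D = 0.9924937147470291/0.9987564694456137 = 0.9937294476780102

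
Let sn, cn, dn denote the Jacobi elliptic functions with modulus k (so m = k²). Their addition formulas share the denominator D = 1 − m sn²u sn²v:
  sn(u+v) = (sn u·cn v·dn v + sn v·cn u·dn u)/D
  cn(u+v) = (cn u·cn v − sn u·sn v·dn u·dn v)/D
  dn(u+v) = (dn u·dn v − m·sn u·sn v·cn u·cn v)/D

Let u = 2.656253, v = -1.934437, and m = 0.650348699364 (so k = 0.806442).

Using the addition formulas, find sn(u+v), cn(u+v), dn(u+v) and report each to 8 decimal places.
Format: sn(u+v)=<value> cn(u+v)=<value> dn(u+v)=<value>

sn u = 0.9208834569292357, cn u = -0.3898379903935231, dn u = 0.6696918484977189
sn v = -0.9990520922248318, cn v = 0.04353064462176243, dn v = 0.5923543343777702
m = k² = 0.650348699364
D = 1 − m·sn²u·sn²v = 0.449532242989577
sn(u+v) = (sn u·cn v·dn v + sn v·cn u·dn u)/D = 0.2845693540383382/0.449532242989577 = 0.633034356213991
cn(u+v) = (cn u·cn v − sn u·sn v·dn u·dn v)/D = 0.3479935634885263/0.449532242989577 = 0.7741237006142739
dn(u+v) = (dn u·dn v − m·sn u·sn v·cn u·cn v)/D = 0.3865413091685897/0.449532242989577 = 0.8598744922008903

sn(u+v)=0.63303436 cn(u+v)=0.77412370 dn(u+v)=0.85987449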